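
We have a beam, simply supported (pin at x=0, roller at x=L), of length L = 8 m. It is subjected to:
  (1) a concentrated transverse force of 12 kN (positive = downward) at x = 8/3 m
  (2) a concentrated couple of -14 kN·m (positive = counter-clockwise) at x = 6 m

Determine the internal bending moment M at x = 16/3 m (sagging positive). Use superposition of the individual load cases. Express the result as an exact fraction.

M(16/3) = 4/3 kN·m

Load 1 — point force P=12 kN at a=8/3 m (b=L-a=16/3):
  M_1 = Pa(L-x)/L  [x>a] = 12·(8/3)·(8-(16/3))/8 = 32/3 kN·m
Load 2 — applied couple M₀=-14 kN·m at a=6 m (b=L-a=2):
  M_2 = M₀x/L  [x≤a] = (-14)·(16/3)/8 = -28/3 kN·m
Superposition: M = Σ M_i = 4/3 kN·m ≈ 1.333333 kN·m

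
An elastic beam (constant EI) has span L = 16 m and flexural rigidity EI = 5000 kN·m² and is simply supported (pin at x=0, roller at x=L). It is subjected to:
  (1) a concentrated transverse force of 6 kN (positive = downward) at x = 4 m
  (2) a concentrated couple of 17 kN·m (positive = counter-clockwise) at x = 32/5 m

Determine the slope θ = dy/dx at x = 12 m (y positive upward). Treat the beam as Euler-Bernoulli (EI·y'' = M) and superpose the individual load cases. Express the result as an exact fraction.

θ(12) = 4939/750000 rad

Load 1 — point force P=6 kN at a=4 m (b=L-a=12):
  θ_1 = -Pa(2L²-6Lx+3x²+a²)/(6LEI)  [x>a] = -6·4·(2·16²-6·16·12+3·12²+4²)/(6·16·5000) = 6/625 rad
Load 2 — applied couple M₀=17 kN·m at a=32/5 m (b=L-a=48/5):
  θ_2 = (M₀x²/(2L)-M₀(x-a)+C₁)/EI  [x>a] with C₁=M₀(3b²-L²)/(6L)=272/75 = (17·12²/(2·16)-17·(12-(32/5))+(272/75))/5000 = -2261/750000 rad
Superposition: θ = Σ θ_i = 4939/750000 rad ≈ 0.006585 rad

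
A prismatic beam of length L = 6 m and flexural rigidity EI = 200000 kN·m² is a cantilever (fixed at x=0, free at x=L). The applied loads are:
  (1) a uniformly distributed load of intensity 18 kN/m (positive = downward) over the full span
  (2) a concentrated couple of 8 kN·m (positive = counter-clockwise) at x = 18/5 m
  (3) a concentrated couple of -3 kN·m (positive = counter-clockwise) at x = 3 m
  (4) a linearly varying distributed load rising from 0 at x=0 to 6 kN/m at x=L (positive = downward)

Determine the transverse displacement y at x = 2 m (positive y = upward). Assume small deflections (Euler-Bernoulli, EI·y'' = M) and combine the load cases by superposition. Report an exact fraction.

y(2) = -4697/1500000 m

Load 1 — uniform load w=18 kN/m over full span:
  y_1 = -wx²(x²-4Lx+6L²)/(24EI) = -18·2²·(2²-4·6·2+6·6²)/(24·200000) = -129/50000 m
Load 2 — applied couple M₀=8 kN·m at a=18/5 m (b=L-a=12/5):
  y_2 = M₀x²/(2EI)  [x≤a] = 8·2²/(2·200000) = 1/12500 m
Load 3 — applied couple M₀=-3 kN·m at a=3 m (b=L-a=3):
  y_3 = M₀x²/(2EI)  [x≤a] = (-3)·2²/(2·200000) = -3/100000 m
Load 4 — triangular load w₀=6 kN/m (0→w₀ over full span):
  y_4 = (w₀Lx³/12-w₀L²x²/6-w₀x⁵/(120L))/EI = (6·6·2³/12-6·6²·2²/6-6·2⁵/(120·6))/200000 = -451/750000 m
Superposition: y = Σ y_i = -4697/1500000 m ≈ -0.003131 m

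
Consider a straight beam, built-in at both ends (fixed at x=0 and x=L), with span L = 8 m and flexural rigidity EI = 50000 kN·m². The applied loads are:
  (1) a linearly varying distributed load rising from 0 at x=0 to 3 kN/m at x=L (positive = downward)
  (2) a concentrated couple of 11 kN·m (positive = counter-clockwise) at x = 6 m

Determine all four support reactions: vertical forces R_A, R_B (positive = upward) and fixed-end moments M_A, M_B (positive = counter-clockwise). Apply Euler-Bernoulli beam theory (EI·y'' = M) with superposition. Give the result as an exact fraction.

R_A = 1647/320 kN, M_A = 787/80 kN·m, R_B = 2193/320 kN, M_B = -933/80 kN·m

Load 1 — triangular load w₀=3 kN/m (0→w₀ over full span):
  R_A = 3w₀L/20 = 3·3·8/20 = 18/5 kN
  M_A = w₀L²/30 = 3·8²/30 = 32/5 kN·m
  R_B = 7w₀L/20 = 7·3·8/20 = 42/5 kN
  M_B = -w₀L²/20 = -3·8²/20 = -48/5 kN·m
Load 2 — applied couple M₀=11 kN·m at a=6 m (b=L-a=2):
  R_A = 6M₀ab/L³ = 6·11·6·2/8³ = 99/64 kN
  M_A = M₀b(2a-b)/L² = 11·2·(2·6-2)/8² = 55/16 kN·m
  R_B = -6M₀ab/L³ = -6·11·6·2/8³ = -99/64 kN
  M_B = M₀a(2b-a)/L² = 11·6·(2·2-6)/8² = -33/16 kN·m
Superposition: R_A = 1647/320 kN, M_A = 787/80 kN·m, R_B = 2193/320 kN, M_B = -933/80 kN·m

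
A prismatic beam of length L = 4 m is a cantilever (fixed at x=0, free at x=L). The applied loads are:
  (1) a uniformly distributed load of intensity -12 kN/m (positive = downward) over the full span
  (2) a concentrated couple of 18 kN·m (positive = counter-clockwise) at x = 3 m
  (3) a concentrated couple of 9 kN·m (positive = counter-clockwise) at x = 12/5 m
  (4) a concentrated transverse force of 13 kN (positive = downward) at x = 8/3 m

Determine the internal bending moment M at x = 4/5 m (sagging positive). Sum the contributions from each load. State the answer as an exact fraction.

Load 1 — uniform load w=-12 kN/m over full span:
  M_1 = -w(L-x)²/2 = -(-12)·(4-(4/5))²/2 = 1536/25 kN·m
Load 2 — applied couple M₀=18 kN·m at a=3 m (b=L-a=1):
  M_2 = M₀  [x≤a] = 18 = 18 kN·m
Load 3 — applied couple M₀=9 kN·m at a=12/5 m (b=L-a=8/5):
  M_3 = M₀  [x≤a] = 9 = 9 kN·m
Load 4 — point force P=13 kN at a=8/3 m (b=L-a=4/3):
  M_4 = -P(a-x)  [x≤a] = -13·((8/3)-(4/5)) = -364/15 kN·m
Superposition: M = Σ M_i = 4813/75 kN·m ≈ 64.173333 kN·m

M(4/5) = 4813/75 kN·m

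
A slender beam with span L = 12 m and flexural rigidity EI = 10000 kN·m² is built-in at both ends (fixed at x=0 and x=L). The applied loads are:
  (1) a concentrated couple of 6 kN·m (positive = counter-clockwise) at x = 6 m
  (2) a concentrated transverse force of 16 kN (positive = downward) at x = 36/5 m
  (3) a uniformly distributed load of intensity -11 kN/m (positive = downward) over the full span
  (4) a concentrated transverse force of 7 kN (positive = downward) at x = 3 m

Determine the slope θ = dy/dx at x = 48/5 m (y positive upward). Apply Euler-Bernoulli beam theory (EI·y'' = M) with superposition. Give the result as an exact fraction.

θ(48/5) = -691929/62500000 rad

Load 1 — applied couple M₀=6 kN·m at a=6 m (b=L-a=6):
  θ_1 = (R_Ax²/2 - M_Ax - M₀(x-a))/EI  [x>a] with R_A=3/4, M_A=3/2 = ((3/4)·(48/5)²/2 - (3/2)·(48/5) - 6·((48/5)-6))/10000 = -9/62500 rad
Load 2 — point force P=16 kN at a=36/5 m (b=L-a=24/5):
  θ_2 = Pa²(L-x)(2bL-(3b+a)(L-x))/(2L³EI)  [x>a] = 16·(36/5)²·(12-(48/5))·(2·(24/5)·12-(3·(24/5)+(36/5))·(12-(48/5)))/(2·12³·10000) = 7128/1953125 rad
Load 3 — uniform load w=-11 kN/m over full span:
  θ_3 = -wx(L-x)(L-2x)/(12EI) = -(-11)·(48/5)·(12-(48/5))·(12-2·(48/5))/(12·10000) = -1188/78125 rad
Load 4 — point force P=7 kN at a=3 m (b=L-a=9):
  θ_4 = Pa²(L-x)(2bL-(3b+a)(L-x))/(2L³EI)  [x>a] = 7·3²·(12-(48/5))·(2·9·12-(3·9+3)·(12-(48/5)))/(2·12³·10000) = 63/100000 rad
Superposition: θ = Σ θ_i = -691929/62500000 rad ≈ -0.011071 rad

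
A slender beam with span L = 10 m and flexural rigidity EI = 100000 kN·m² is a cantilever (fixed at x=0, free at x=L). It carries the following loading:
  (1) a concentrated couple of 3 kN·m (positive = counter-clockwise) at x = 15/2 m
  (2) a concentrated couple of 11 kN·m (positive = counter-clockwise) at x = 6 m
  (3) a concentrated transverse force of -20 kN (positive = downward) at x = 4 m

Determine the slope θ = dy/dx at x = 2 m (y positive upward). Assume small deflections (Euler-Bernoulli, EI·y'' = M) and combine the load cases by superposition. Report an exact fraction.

θ(2) = 37/25000 rad

Load 1 — applied couple M₀=3 kN·m at a=15/2 m (b=L-a=5/2):
  θ_1 = M₀x/EI  [x≤a] = 3·2/100000 = 3/50000 rad
Load 2 — applied couple M₀=11 kN·m at a=6 m (b=L-a=4):
  θ_2 = M₀x/EI  [x≤a] = 11·2/100000 = 11/50000 rad
Load 3 — point force P=-20 kN at a=4 m (b=L-a=6):
  θ_3 = -Px(2a-x)/(2EI)  [x≤a] = -(-20)·2·(2·4-2)/(2·100000) = 3/2500 rad
Superposition: θ = Σ θ_i = 37/25000 rad ≈ 0.001480 rad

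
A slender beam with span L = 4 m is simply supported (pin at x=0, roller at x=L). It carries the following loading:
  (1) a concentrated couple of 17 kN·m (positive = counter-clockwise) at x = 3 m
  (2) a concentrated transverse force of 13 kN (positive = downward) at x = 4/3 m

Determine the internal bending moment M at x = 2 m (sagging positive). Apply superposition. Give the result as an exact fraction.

M(2) = 103/6 kN·m

Load 1 — applied couple M₀=17 kN·m at a=3 m (b=L-a=1):
  M_1 = M₀x/L  [x≤a] = 17·2/4 = 17/2 kN·m
Load 2 — point force P=13 kN at a=4/3 m (b=L-a=8/3):
  M_2 = Pa(L-x)/L  [x>a] = 13·(4/3)·(4-2)/4 = 26/3 kN·m
Superposition: M = Σ M_i = 103/6 kN·m ≈ 17.166667 kN·m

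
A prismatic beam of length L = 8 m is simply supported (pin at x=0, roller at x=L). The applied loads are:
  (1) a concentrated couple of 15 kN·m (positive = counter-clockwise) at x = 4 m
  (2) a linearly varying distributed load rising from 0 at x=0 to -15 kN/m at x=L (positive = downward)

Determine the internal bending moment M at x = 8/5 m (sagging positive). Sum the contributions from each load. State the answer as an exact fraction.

M(8/5) = -693/25 kN·m

Load 1 — applied couple M₀=15 kN·m at a=4 m (b=L-a=4):
  M_1 = M₀x/L  [x≤a] = 15·(8/5)/8 = 3 kN·m
Load 2 — triangular load w₀=-15 kN/m (0→w₀ over full span):
  M_2 = w₀Lx/6 - w₀x³/(6L) = (-15)·8·(8/5)/6 - (-15)·(8/5)³/(6·8) = -768/25 kN·m
Superposition: M = Σ M_i = -693/25 kN·m ≈ -27.720000 kN·m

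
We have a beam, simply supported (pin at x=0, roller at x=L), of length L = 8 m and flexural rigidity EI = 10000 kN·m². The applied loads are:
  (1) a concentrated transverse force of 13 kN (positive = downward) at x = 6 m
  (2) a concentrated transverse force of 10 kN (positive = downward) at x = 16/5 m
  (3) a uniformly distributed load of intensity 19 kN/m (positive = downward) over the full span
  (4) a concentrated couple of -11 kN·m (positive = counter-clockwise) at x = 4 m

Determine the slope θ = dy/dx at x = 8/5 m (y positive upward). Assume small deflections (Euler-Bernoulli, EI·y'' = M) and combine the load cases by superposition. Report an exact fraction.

θ(8/5) = -285553/7500000 rad

Load 1 — point force P=13 kN at a=6 m (b=L-a=2):
  θ_1 = -Pb(L²-b²-3x²)/(6LEI)  [x≤a] = -13·2·(8²-2²-3·(8/5)²)/(6·8·10000) = -1417/500000 rad
Load 2 — point force P=10 kN at a=16/5 m (b=L-a=24/5):
  θ_2 = -Pb(L²-b²-3x²)/(6LEI)  [x≤a] = -10·(24/5)·(8²-(24/5)²-3·(8/5)²)/(6·8·10000) = -52/15625 rad
Load 3 — uniform load w=19 kN/m over full span:
  θ_3 = -w(L³-6Lx²+4x³)/(24EI) = -19·(8³-6·8·(8/5)²+4·(8/5)³)/(24·10000) = -2508/78125 rad
Load 4 — applied couple M₀=-11 kN·m at a=4 m (b=L-a=4):
  θ_4 = (M₀x²/(2L)+C₁)/EI  [x≤a] with C₁=M₀(3b²-L²)/(6L)=11/3 = ((-11)·(8/5)²/(2·8)+(11/3))/10000 = 143/750000 rad
Superposition: θ = Σ θ_i = -285553/7500000 rad ≈ -0.038074 rad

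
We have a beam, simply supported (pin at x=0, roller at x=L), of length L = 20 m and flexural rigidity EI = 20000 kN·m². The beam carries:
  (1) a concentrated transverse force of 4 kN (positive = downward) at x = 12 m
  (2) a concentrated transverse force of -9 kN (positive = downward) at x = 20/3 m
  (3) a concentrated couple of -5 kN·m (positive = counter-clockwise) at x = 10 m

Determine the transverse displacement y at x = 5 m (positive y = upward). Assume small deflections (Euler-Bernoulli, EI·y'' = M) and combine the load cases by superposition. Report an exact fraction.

Load 1 — point force P=4 kN at a=12 m (b=L-a=8):
  y_1 = -Pbx(L²-b²-x²)/(6LEI)  [x≤a] = -4·8·5·(20²-8²-5²)/(6·20·20000) = -311/15000 m
Load 2 — point force P=-9 kN at a=20/3 m (b=L-a=40/3):
  y_2 = -Pbx(L²-b²-x²)/(6LEI)  [x≤a] = -(-9)·(40/3)·5·(20²-(40/3)²-5²)/(6·20·20000) = 71/1440 m
Load 3 — applied couple M₀=-5 kN·m at a=10 m (b=L-a=10):
  y_3 = (M₀x³/(6L)+C₁x)/EI  [x≤a] with C₁=M₀(3b²-L²)/(6L)=25/6 = ((-5)·5³/(6·20)+(25/6)·5)/20000 = 1/1280 m
Superposition: y = Σ y_i = 42269/1440000 m ≈ 0.029353 m

y(5) = 42269/1440000 m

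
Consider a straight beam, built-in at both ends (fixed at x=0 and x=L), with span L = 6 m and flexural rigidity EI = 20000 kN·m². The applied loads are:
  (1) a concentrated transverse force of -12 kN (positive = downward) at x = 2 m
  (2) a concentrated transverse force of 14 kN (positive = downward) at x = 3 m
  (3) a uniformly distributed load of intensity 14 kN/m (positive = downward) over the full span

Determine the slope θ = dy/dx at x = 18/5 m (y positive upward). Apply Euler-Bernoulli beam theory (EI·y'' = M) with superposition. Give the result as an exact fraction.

Load 1 — point force P=-12 kN at a=2 m (b=L-a=4):
  θ_1 = Pa²(L-x)(2bL-(3b+a)(L-x))/(2L³EI)  [x>a] = (-12)·2²·(6-(18/5))·(2·4·6-(3·4+2)·(6-(18/5)))/(2·6³·20000) = -3/15625 rad
Load 2 — point force P=14 kN at a=3 m (b=L-a=3):
  θ_2 = Pa²(L-x)(2bL-(3b+a)(L-x))/(2L³EI)  [x>a] = 14·3²·(6-(18/5))·(2·3·6-(3·3+3)·(6-(18/5)))/(2·6³·20000) = 63/250000 rad
Load 3 — uniform load w=14 kN/m over full span:
  θ_3 = -wx(L-x)(L-2x)/(12EI) = -14·(18/5)·(6-(18/5))·(6-2·(18/5))/(12·20000) = 189/312500 rad
Superposition: θ = Σ θ_i = 831/1250000 rad ≈ 0.000665 rad

θ(18/5) = 831/1250000 rad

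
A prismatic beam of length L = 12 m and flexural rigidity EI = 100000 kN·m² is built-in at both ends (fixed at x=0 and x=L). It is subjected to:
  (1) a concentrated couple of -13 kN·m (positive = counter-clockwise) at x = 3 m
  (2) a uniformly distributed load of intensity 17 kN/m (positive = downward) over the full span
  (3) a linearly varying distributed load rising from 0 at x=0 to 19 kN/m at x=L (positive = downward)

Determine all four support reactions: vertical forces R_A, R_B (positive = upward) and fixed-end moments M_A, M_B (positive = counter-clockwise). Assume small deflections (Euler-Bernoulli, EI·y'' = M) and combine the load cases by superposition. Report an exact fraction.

R_A = 21597/160 kN, M_A = 23811/80 kN·m, R_B = 29283/160 kN, M_B = -27589/80 kN·m

Load 1 — applied couple M₀=-13 kN·m at a=3 m (b=L-a=9):
  R_A = 6M₀ab/L³ = 6·(-13)·3·9/12³ = -39/32 kN
  M_A = M₀b(2a-b)/L² = (-13)·9·(2·3-9)/12² = 39/16 kN·m
  R_B = -6M₀ab/L³ = -6·(-13)·3·9/12³ = 39/32 kN
  M_B = M₀a(2b-a)/L² = (-13)·3·(2·9-3)/12² = -65/16 kN·m
Load 2 — uniform load w=17 kN/m over full span:
  R_A = wL/2 = 17·12/2 = 102 kN
  M_A = wL²/12 = 17·12²/12 = 204 kN·m
  R_B = wL/2 = 17·12/2 = 102 kN
  M_B = -wL²/12 = -17·12²/12 = -204 kN·m
Load 3 — triangular load w₀=19 kN/m (0→w₀ over full span):
  R_A = 3w₀L/20 = 3·19·12/20 = 171/5 kN
  M_A = w₀L²/30 = 19·12²/30 = 456/5 kN·m
  R_B = 7w₀L/20 = 7·19·12/20 = 399/5 kN
  M_B = -w₀L²/20 = -19·12²/20 = -684/5 kN·m
Superposition: R_A = 21597/160 kN, M_A = 23811/80 kN·m, R_B = 29283/160 kN, M_B = -27589/80 kN·m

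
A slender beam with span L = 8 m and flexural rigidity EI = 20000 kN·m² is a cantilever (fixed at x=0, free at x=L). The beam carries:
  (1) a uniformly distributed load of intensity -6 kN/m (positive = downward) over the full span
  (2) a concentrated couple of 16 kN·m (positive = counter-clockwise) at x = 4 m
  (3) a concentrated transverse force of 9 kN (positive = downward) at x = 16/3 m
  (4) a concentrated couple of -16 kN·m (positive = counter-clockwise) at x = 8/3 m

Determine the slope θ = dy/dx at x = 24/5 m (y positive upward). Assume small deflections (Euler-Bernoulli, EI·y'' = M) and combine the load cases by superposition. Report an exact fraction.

θ(24/5) = 4381/234375 rad

Load 1 — uniform load w=-6 kN/m over full span:
  θ_1 = -wx(x²-3Lx+3L²)/(6EI) = -(-6)·(24/5)·((24/5)²-3·8·(24/5)+3·8²)/(6·20000) = 1872/78125 rad
Load 2 — applied couple M₀=16 kN·m at a=4 m (b=L-a=4):
  θ_2 = M₀a/EI  [x>a] = 16·4/20000 = 2/625 rad
Load 3 — point force P=9 kN at a=16/3 m (b=L-a=8/3):
  θ_3 = -Px(2a-x)/(2EI)  [x≤a] = -9·(24/5)·(2·(16/3)-(24/5))/(2·20000) = -99/15625 rad
Load 4 — applied couple M₀=-16 kN·m at a=8/3 m (b=L-a=16/3):
  θ_4 = M₀a/EI  [x>a] = (-16)·(8/3)/20000 = -4/1875 rad
Superposition: θ = Σ θ_i = 4381/234375 rad ≈ 0.018692 rad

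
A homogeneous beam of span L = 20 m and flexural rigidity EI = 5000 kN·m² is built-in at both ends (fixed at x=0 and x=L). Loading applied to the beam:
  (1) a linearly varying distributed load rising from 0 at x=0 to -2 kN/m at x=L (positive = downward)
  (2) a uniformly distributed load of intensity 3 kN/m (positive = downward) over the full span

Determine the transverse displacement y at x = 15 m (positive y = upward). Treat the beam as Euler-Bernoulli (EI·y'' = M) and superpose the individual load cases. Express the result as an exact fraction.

Load 1 — triangular load w₀=-2 kN/m (0→w₀ over full span):
  y_1 = -w₀x²(L-x)²(x+2L)/(120LEI) = -(-2)·15²·(20-15)²·(15+2·20)/(120·20·5000) = 33/640 m
Load 2 — uniform load w=3 kN/m over full span:
  y_2 = -wx²(L-x)²/(24EI) = -3·15²·(20-15)²/(24·5000) = -9/64 m
Superposition: y = Σ y_i = -57/640 m ≈ -0.089063 m

y(15) = -57/640 m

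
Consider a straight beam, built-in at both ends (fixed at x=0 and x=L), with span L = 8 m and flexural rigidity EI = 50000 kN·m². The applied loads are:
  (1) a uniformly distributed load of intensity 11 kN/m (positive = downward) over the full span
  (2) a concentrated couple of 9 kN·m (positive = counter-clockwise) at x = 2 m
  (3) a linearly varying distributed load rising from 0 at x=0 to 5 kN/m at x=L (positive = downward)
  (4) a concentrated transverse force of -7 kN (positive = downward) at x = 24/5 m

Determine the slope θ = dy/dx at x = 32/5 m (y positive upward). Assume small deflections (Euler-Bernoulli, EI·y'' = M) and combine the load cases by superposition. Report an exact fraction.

Load 1 — uniform load w=11 kN/m over full span:
  θ_1 = -wx(L-x)(L-2x)/(12EI) = -11·(32/5)·(8-(32/5))·(8-2·(32/5))/(12·50000) = 352/390625 rad
Load 2 — applied couple M₀=9 kN·m at a=2 m (b=L-a=6):
  θ_2 = (R_Ax²/2 - M_Ax - M₀(x-a))/EI  [x>a] with R_A=81/64, M_A=-27/16 = ((81/64)·(32/5)²/2 - (-27/16)·(32/5) - 9·((32/5)-2))/50000 = -9/156250 rad
Load 3 — triangular load w₀=5 kN/m (0→w₀ over full span):
  θ_3 = -w₀(2x(L-x)(L-2x)(x+2L)+x²(L-x)²)/(120LEI) = -5·(2·(32/5)·(8-(32/5))·(8-2·(32/5))·((32/5)+2·8)+(32/5)²·(8-(32/5))²)/(120·8·50000) = 256/1171875 rad
Load 4 — point force P=-7 kN at a=24/5 m (b=L-a=16/5):
  θ_4 = Pa²(L-x)(2bL-(3b+a)(L-x))/(2L³EI)  [x>a] = (-7)·(24/5)²·(8-(32/5))·(2·(16/5)·8-(3·(16/5)+(24/5))·(8-(32/5)))/(2·8³·50000) = -1386/9765625 rad
Superposition: θ = Σ θ_i = 53909/58593750 rad ≈ 0.000920 rad

θ(32/5) = 53909/58593750 rad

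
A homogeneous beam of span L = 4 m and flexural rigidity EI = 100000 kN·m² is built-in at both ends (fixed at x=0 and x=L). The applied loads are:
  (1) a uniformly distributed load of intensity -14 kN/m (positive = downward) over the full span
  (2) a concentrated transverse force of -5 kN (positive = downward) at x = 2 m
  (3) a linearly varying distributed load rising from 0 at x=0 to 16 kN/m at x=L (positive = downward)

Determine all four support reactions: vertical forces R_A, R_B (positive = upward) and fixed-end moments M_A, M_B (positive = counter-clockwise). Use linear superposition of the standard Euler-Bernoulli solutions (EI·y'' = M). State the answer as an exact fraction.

R_A = -209/10 kN, M_A = -379/30 kN·m, R_B = -81/10 kN, M_B = 251/30 kN·m

Load 1 — uniform load w=-14 kN/m over full span:
  R_A = wL/2 = (-14)·4/2 = -28 kN
  M_A = wL²/12 = (-14)·4²/12 = -56/3 kN·m
  R_B = wL/2 = (-14)·4/2 = -28 kN
  M_B = -wL²/12 = -(-14)·4²/12 = 56/3 kN·m
Load 2 — point force P=-5 kN at a=2 m (b=L-a=2):
  R_A = Pb²(3a+b)/L³ = (-5)·2²·(3·2+2)/4³ = -5/2 kN
  M_A = Pab²/L² = (-5)·2·2²/4² = -5/2 kN·m
  R_B = Pa²(a+3b)/L³ = (-5)·2²·(2+3·2)/4³ = -5/2 kN
  M_B = -Pa²b/L² = -(-5)·2²·2/4² = 5/2 kN·m
Load 3 — triangular load w₀=16 kN/m (0→w₀ over full span):
  R_A = 3w₀L/20 = 3·16·4/20 = 48/5 kN
  M_A = w₀L²/30 = 16·4²/30 = 128/15 kN·m
  R_B = 7w₀L/20 = 7·16·4/20 = 112/5 kN
  M_B = -w₀L²/20 = -16·4²/20 = -64/5 kN·m
Superposition: R_A = -209/10 kN, M_A = -379/30 kN·m, R_B = -81/10 kN, M_B = 251/30 kN·m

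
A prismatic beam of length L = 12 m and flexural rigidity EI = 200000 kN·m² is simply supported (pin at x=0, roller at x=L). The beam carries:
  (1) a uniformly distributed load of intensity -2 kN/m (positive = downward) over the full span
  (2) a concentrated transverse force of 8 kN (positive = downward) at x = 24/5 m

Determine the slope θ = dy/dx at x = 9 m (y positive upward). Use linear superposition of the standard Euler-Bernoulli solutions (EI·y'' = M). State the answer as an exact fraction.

θ(9) = -6111/25000000 rad

Load 1 — uniform load w=-2 kN/m over full span:
  θ_1 = -w(L³-6Lx²+4x³)/(24EI) = -(-2)·(12³-6·12·9²+4·9³)/(24·200000) = -99/200000 rad
Load 2 — point force P=8 kN at a=24/5 m (b=L-a=36/5):
  θ_2 = -Pa(2L²-6Lx+3x²+a²)/(6LEI)  [x>a] = -8·(24/5)·(2·12²-6·12·9+3·9²+(24/5)²)/(6·12·200000) = 783/3125000 rad
Superposition: θ = Σ θ_i = -6111/25000000 rad ≈ -0.000244 rad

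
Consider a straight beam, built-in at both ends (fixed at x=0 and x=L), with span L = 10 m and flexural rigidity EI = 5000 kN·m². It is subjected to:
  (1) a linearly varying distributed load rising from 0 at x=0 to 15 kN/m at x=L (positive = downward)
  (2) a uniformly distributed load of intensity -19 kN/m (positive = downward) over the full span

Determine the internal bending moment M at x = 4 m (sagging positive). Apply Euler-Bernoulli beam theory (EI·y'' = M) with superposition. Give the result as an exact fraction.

M(4) = -137/3 kN·m

Load 1 — triangular load w₀=15 kN/m (0→w₀ over full span):
  M_1 = 3w₀Lx/20 - w₀L²/30 - w₀x³/(6L) = 3·15·10·4/20 - 15·10²/30 - 15·4³/(6·10) = 24 kN·m
Load 2 — uniform load w=-19 kN/m over full span:
  M_2 = wLx/2 - wL²/12 - wx²/2 = (-19)·10·4/2 - (-19)·10²/12 - (-19)·4²/2 = -209/3 kN·m
Superposition: M = Σ M_i = -137/3 kN·m ≈ -45.666667 kN·m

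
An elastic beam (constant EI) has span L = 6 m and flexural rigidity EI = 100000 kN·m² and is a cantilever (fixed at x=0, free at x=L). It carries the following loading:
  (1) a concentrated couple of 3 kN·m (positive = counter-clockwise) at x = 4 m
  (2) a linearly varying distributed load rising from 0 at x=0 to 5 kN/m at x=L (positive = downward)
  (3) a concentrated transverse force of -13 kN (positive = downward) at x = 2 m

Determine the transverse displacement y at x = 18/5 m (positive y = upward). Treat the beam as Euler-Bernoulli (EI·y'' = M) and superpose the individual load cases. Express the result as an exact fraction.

y(18/5) = -105851/58593750 m

Load 1 — applied couple M₀=3 kN·m at a=4 m (b=L-a=2):
  y_1 = M₀x²/(2EI)  [x≤a] = 3·(18/5)²/(2·100000) = 243/1250000 m
Load 2 — triangular load w₀=5 kN/m (0→w₀ over full span):
  y_2 = (w₀Lx³/12-w₀L²x²/6-w₀x⁵/(120L))/EI = (5·6·(18/5)³/12-5·6²·(18/5)²/6-5·(18/5)⁵/(120·6))/100000 = -431811/156250000 m
Load 3 — point force P=-13 kN at a=2 m (b=L-a=4):
  y_3 = -Pa²(3x-a)/(6EI)  [x>a] = -(-13)·2²·(3·(18/5)-2)/(6·100000) = 143/187500 m
Superposition: y = Σ y_i = -105851/58593750 m ≈ -0.001807 m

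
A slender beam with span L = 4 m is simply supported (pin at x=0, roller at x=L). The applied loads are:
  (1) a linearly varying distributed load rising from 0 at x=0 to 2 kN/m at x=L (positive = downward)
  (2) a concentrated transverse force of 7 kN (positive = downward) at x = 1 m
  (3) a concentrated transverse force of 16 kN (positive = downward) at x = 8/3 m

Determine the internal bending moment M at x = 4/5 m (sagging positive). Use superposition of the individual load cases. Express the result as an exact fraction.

M(4/5) = 3559/375 kN·m

Load 1 — triangular load w₀=2 kN/m (0→w₀ over full span):
  M_1 = w₀Lx/6 - w₀x³/(6L) = 2·4·(4/5)/6 - 2·(4/5)³/(6·4) = 128/125 kN·m
Load 2 — point force P=7 kN at a=1 m (b=L-a=3):
  M_2 = Pbx/L  [x≤a] = 7·3·(4/5)/4 = 21/5 kN·m
Load 3 — point force P=16 kN at a=8/3 m (b=L-a=4/3):
  M_3 = Pbx/L  [x≤a] = 16·(4/3)·(4/5)/4 = 64/15 kN·m
Superposition: M = Σ M_i = 3559/375 kN·m ≈ 9.490667 kN·m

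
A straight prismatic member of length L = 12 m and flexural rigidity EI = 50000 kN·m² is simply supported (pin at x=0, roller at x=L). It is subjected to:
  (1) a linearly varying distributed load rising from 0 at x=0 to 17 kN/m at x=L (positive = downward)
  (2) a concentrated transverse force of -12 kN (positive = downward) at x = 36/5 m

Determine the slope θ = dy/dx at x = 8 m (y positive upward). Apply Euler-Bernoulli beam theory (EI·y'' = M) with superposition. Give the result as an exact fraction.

θ(8) = 31223/7031250 rad

Load 1 — triangular load w₀=17 kN/m (0→w₀ over full span):
  θ_1 = -w₀(7L⁴-30L²x²+15x⁴)/(360LEI) = -17·(7·12⁴-30·12²·8²+15·8⁴)/(360·12·50000) = 1547/281250 rad
Load 2 — point force P=-12 kN at a=36/5 m (b=L-a=24/5):
  θ_2 = -Pa(2L²-6Lx+3x²+a²)/(6LEI)  [x>a] = -(-12)·(36/5)·(2·12²-6·12·8+3·8²+(36/5)²)/(6·12·50000) = -414/390625 rad
Superposition: θ = Σ θ_i = 31223/7031250 rad ≈ 0.004441 rad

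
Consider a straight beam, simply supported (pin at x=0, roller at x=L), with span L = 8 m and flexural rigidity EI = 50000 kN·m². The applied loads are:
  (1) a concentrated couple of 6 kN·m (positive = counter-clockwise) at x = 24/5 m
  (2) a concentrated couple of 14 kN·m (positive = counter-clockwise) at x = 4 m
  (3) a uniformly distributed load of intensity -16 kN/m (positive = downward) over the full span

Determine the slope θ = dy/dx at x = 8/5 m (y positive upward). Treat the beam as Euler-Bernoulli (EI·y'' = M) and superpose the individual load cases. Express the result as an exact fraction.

Load 1 — applied couple M₀=6 kN·m at a=24/5 m (b=L-a=16/5):
  θ_1 = (M₀x²/(2L)+C₁)/EI  [x≤a] with C₁=M₀(3b²-L²)/(6L)=-104/25 = (6·(8/5)²/(2·8)+(-104/25))/50000 = -1/15625 rad
Load 2 — applied couple M₀=14 kN·m at a=4 m (b=L-a=4):
  θ_2 = (M₀x²/(2L)+C₁)/EI  [x≤a] with C₁=M₀(3b²-L²)/(6L)=-14/3 = (14·(8/5)²/(2·8)+(-14/3))/50000 = -91/1875000 rad
Load 3 — uniform load w=-16 kN/m over full span:
  θ_3 = -w(L³-6Lx²+4x³)/(24EI) = -(-16)·(8³-6·8·(8/5)²+4·(8/5)³)/(24·50000) = 2112/390625 rad
Superposition: θ = Σ θ_i = 49633/9375000 rad ≈ 0.005294 rad

θ(8/5) = 49633/9375000 rad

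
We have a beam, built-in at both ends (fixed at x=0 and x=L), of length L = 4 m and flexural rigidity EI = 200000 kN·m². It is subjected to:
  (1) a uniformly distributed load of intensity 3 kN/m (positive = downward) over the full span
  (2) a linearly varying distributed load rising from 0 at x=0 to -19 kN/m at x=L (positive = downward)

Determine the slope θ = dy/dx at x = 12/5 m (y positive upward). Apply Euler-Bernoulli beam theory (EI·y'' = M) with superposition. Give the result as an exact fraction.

Load 1 — uniform load w=3 kN/m over full span:
  θ_1 = -wx(L-x)(L-2x)/(12EI) = -3·(12/5)·(4-(12/5))·(4-2·(12/5))/(12·200000) = 3/781250 rad
Load 2 — triangular load w₀=-19 kN/m (0→w₀ over full span):
  θ_2 = -w₀(2x(L-x)(L-2x)(x+2L)+x²(L-x)²)/(120LEI) = -(-19)·(2·(12/5)·(4-(12/5))·(4-2·(12/5))·((12/5)+2·4)+(12/5)²·(4-(12/5))²)/(120·4·200000) = -19/1953125 rad
Superposition: θ = Σ θ_i = -23/3906250 rad ≈ -0.000006 rad

θ(12/5) = -23/3906250 rad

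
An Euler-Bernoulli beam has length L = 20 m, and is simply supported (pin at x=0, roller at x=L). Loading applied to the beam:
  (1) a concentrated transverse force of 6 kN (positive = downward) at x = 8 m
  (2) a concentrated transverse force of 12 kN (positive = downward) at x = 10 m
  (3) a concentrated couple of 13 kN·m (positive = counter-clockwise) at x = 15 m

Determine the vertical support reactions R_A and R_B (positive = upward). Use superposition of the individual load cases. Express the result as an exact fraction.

R_A = 41/4 kN, R_B = 31/4 kN

Load 1 — point force P=6 kN at a=8 m (b=L-a=12):
  R_A = Pb/L = 6·12/20 = 18/5 kN
  R_B = Pa/L = 6·8/20 = 12/5 kN
Load 2 — point force P=12 kN at a=10 m (b=L-a=10):
  R_A = Pb/L = 12·10/20 = 6 kN
  R_B = Pa/L = 12·10/20 = 6 kN
Load 3 — applied couple M₀=13 kN·m at a=15 m (b=L-a=5):
  R_A = M₀/L = 13/20 kN
  R_B = -M₀/L = -13/20 kN
Superposition: R_A = 41/4 kN, R_B = 31/4 kN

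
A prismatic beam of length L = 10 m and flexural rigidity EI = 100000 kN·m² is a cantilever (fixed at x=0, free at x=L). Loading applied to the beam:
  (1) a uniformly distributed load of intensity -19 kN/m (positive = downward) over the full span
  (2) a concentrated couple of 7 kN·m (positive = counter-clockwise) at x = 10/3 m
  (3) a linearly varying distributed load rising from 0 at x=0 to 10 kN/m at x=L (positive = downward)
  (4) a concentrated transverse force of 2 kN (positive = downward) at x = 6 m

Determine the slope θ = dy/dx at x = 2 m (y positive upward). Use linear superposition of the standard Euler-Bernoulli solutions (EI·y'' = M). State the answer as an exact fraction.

Load 1 — uniform load w=-19 kN/m over full span:
  θ_1 = -wx(x²-3Lx+3L²)/(6EI) = -(-19)·2·(2²-3·10·2+3·10²)/(6·100000) = 1159/75000 rad
Load 2 — applied couple M₀=7 kN·m at a=10/3 m (b=L-a=20/3):
  θ_2 = M₀x/EI  [x≤a] = 7·2/100000 = 7/50000 rad
Load 3 — triangular load w₀=10 kN/m (0→w₀ over full span):
  θ_3 = (w₀Lx²/4-w₀L²x/3-w₀x⁴/(24L))/EI = (10·10·2²/4-10·10²·2/3-10·2⁴/(24·10))/100000 = -851/150000 rad
Load 4 — point force P=2 kN at a=6 m (b=L-a=4):
  θ_4 = -Px(2a-x)/(2EI)  [x≤a] = -2·2·(2·6-2)/(2·100000) = -1/5000 rad
Superposition: θ = Σ θ_i = 243/25000 rad ≈ 0.009720 rad

θ(2) = 243/25000 rad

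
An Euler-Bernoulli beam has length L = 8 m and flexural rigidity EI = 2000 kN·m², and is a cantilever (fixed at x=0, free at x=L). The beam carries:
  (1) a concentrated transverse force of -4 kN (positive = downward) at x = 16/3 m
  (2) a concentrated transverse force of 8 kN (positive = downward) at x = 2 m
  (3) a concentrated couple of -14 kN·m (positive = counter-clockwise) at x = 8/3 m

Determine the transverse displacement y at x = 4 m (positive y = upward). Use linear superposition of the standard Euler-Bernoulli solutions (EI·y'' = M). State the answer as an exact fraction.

Load 1 — point force P=-4 kN at a=16/3 m (b=L-a=8/3):
  y_1 = -Px²(3a-x)/(6EI)  [x≤a] = -(-4)·4²·(3·(16/3)-4)/(6·2000) = 8/125 m
Load 2 — point force P=8 kN at a=2 m (b=L-a=6):
  y_2 = -Pa²(3x-a)/(6EI)  [x>a] = -8·2²·(3·4-2)/(6·2000) = -2/75 m
Load 3 — applied couple M₀=-14 kN·m at a=8/3 m (b=L-a=16/3):
  y_3 = M₀a(2x-a)/(2EI)  [x>a] = (-14)·(8/3)·(2·4-(8/3))/(2·2000) = -56/1125 m
Superposition: y = Σ y_i = -14/1125 m ≈ -0.012444 m

y(4) = -14/1125 m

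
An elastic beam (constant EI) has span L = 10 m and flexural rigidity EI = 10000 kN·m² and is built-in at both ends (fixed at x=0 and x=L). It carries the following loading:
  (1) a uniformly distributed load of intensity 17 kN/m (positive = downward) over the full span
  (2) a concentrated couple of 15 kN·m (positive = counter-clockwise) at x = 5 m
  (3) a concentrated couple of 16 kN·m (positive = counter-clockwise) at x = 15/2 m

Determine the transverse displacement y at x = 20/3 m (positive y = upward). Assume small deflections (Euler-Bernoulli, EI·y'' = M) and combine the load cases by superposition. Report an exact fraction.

y(20/3) = -7097/194400 m

Load 1 — uniform load w=17 kN/m over full span:
  y_1 = -wx²(L-x)²/(24EI) = -17·(20/3)²·(10-(20/3))²/(24·10000) = -17/486 m
Load 2 — applied couple M₀=15 kN·m at a=5 m (b=L-a=5):
  y_2 = (R_Ax³/6 - M_Ax²/2 - M₀(x-a)²/2)/EI  [x>a] with R_A=9/4, M_A=15/4 = ((9/4)·(20/3)³/6 - (15/4)·(20/3)²/2 - 15·((20/3)-5)²/2)/10000 = 1/1440 m
Load 3 — applied couple M₀=16 kN·m at a=15/2 m (b=L-a=5/2):
  y_3 = (R_Ax³/6 - M_Ax²/2)/EI  [x≤a] with R_A=9/5, M_A=5 = ((9/5)·(20/3)³/6 - 5·(20/3)²/2)/10000 = -1/450 m
Superposition: y = Σ y_i = -7097/194400 m ≈ -0.036507 m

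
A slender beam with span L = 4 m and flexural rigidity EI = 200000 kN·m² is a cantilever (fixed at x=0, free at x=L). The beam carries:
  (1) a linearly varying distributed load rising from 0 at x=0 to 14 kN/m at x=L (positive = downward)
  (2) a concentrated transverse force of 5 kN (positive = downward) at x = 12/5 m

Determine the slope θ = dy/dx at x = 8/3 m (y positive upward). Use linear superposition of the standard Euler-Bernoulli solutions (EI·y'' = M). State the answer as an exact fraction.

θ(8/3) = -18427/30375000 rad

Load 1 — triangular load w₀=14 kN/m (0→w₀ over full span):
  θ_1 = (w₀Lx²/4-w₀L²x/3-w₀x⁴/(24L))/EI = (14·4·(8/3)²/4-14·4²·(8/3)/3-14·(8/3)⁴/(24·4))/200000 = -406/759375 rad
Load 2 — point force P=5 kN at a=12/5 m (b=L-a=8/5):
  θ_2 = -Pa²/(2EI)  [x>a] = -5·(12/5)²/(2·200000) = -9/125000 rad
Superposition: θ = Σ θ_i = -18427/30375000 rad ≈ -0.000607 rad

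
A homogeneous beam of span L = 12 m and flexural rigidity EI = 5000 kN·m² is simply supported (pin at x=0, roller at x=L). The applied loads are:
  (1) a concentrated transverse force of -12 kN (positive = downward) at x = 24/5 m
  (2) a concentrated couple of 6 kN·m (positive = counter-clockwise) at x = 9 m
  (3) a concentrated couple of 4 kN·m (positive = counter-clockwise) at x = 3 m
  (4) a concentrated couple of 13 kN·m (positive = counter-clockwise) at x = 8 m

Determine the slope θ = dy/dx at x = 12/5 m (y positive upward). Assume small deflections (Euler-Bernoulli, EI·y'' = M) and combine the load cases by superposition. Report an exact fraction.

Load 1 — point force P=-12 kN at a=24/5 m (b=L-a=36/5):
  θ_1 = -Pb(L²-b²-3x²)/(6LEI)  [x≤a] = -(-12)·(36/5)·(12²-(36/5)²-3·(12/5)²)/(6·12·5000) = 1404/78125 rad
Load 2 — applied couple M₀=6 kN·m at a=9 m (b=L-a=3):
  θ_2 = (M₀x²/(2L)+C₁)/EI  [x≤a] with C₁=M₀(3b²-L²)/(6L)=-39/4 = (6·(12/5)²/(2·12)+(-39/4))/5000 = -831/500000 rad
Load 3 — applied couple M₀=4 kN·m at a=3 m (b=L-a=9):
  θ_3 = (M₀x²/(2L)+C₁)/EI  [x≤a] with C₁=M₀(3b²-L²)/(6L)=11/2 = (4·(12/5)²/(2·12)+(11/2))/5000 = 323/250000 rad
Load 4 — applied couple M₀=13 kN·m at a=8 m (b=L-a=4):
  θ_4 = (M₀x²/(2L)+C₁)/EI  [x≤a] with C₁=M₀(3b²-L²)/(6L)=-52/3 = (13·(12/5)²/(2·12)+(-52/3))/5000 = -533/187500 rad
Superposition: θ = Σ θ_i = 110689/7500000 rad ≈ 0.014759 rad

θ(12/5) = 110689/7500000 rad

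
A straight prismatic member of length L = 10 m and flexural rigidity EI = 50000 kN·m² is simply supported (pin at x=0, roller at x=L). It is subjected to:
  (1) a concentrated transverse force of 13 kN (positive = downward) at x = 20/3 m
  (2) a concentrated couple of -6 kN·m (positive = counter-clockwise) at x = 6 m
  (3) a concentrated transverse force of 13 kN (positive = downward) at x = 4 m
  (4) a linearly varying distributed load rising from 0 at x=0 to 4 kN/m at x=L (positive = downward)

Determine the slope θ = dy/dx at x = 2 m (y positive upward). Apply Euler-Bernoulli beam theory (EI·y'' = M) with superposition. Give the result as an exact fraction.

Load 1 — point force P=13 kN at a=20/3 m (b=L-a=10/3):
  θ_1 = -Pb(L²-b²-3x²)/(6LEI)  [x≤a] = -13·(10/3)·(10²-(10/3)²-3·2²)/(6·10·50000) = -2249/2025000 rad
Load 2 — applied couple M₀=-6 kN·m at a=6 m (b=L-a=4):
  θ_2 = (M₀x²/(2L)+C₁)/EI  [x≤a] with C₁=M₀(3b²-L²)/(6L)=26/5 = ((-6)·2²/(2·10)+(26/5))/50000 = 1/12500 rad
Load 3 — point force P=13 kN at a=4 m (b=L-a=6):
  θ_3 = -Pb(L²-b²-3x²)/(6LEI)  [x≤a] = -13·6·(10²-6²-3·2²)/(6·10·50000) = -169/125000 rad
Load 4 — triangular load w₀=4 kN/m (0→w₀ over full span):
  θ_4 = -w₀(7L⁴-30L²x²+15x⁴)/(360LEI) = -4·(7·10⁴-30·10²·2²+15·2⁴)/(360·10·50000) = -182/140625 rad
Superposition: θ = Σ θ_i = -9307/2531250 rad ≈ -0.003677 rad

θ(2) = -9307/2531250 rad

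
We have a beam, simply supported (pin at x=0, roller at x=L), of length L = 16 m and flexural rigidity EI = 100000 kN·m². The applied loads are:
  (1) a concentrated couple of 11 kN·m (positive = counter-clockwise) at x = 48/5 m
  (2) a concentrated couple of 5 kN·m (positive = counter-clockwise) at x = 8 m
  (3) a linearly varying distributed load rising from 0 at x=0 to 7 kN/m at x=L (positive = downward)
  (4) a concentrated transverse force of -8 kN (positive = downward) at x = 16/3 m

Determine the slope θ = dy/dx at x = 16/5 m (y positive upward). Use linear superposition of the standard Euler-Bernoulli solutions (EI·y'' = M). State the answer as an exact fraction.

θ(16/5) = -9573259/2531250000 rad

Load 1 — applied couple M₀=11 kN·m at a=48/5 m (b=L-a=32/5):
  θ_1 = (M₀x²/(2L)+C₁)/EI  [x≤a] with C₁=M₀(3b²-L²)/(6L)=-1144/75 = (11·(16/5)²/(2·16)+(-1144/75))/100000 = -11/93750 rad
Load 2 — applied couple M₀=5 kN·m at a=8 m (b=L-a=8):
  θ_2 = (M₀x²/(2L)+C₁)/EI  [x≤a] with C₁=M₀(3b²-L²)/(6L)=-10/3 = (5·(16/5)²/(2·16)+(-10/3))/100000 = -13/750000 rad
Load 3 — triangular load w₀=7 kN/m (0→w₀ over full span):
  θ_3 = -w₀(7L⁴-30L²x²+15x⁴)/(360LEI) = -7·(7·16⁴-30·16²·(16/5)²+15·(16/5)⁴)/(360·16·100000) = -81536/17578125 rad
Load 4 — point force P=-8 kN at a=16/3 m (b=L-a=32/3):
  θ_4 = -Pb(L²-b²-3x²)/(6LEI)  [x≤a] = -(-8)·(32/3)·(16²-(32/3)²-3·(16/5)²)/(6·16·100000) = 6272/6328125 rad
Superposition: θ = Σ θ_i = -9573259/2531250000 rad ≈ -0.003782 rad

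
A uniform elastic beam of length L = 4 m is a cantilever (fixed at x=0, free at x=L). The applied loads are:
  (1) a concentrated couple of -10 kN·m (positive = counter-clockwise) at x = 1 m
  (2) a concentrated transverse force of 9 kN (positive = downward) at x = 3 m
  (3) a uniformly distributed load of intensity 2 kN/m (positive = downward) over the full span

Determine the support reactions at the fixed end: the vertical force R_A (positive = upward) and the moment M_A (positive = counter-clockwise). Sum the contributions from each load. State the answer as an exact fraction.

Load 1 — applied couple M₀=-10 kN·m at a=1 m (b=L-a=3):
  R_A = 0 kN
  M_A = -M₀ = -(-10) = 10 kN·m
Load 2 — point force P=9 kN at a=3 m (b=L-a=1):
  R_A = P = 9 kN
  M_A = Pa = 9·3 = 27 kN·m
Load 3 — uniform load w=2 kN/m over full span:
  R_A = wL = 2·4 = 8 kN
  M_A = wL²/2 = 2·4²/2 = 16 kN·m
Superposition: R_A = 17 kN, M_A = 53 kN·m

R_A = 17 kN, M_A = 53 kN·m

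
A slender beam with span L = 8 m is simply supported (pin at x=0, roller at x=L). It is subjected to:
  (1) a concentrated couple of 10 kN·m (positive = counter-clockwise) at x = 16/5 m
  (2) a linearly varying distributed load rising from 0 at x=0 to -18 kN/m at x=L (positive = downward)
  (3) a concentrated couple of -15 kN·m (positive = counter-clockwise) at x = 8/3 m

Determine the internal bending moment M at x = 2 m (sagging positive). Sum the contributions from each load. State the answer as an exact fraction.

Load 1 — applied couple M₀=10 kN·m at a=16/5 m (b=L-a=24/5):
  M_1 = M₀x/L  [x≤a] = 10·2/8 = 5/2 kN·m
Load 2 — triangular load w₀=-18 kN/m (0→w₀ over full span):
  M_2 = w₀Lx/6 - w₀x³/(6L) = (-18)·8·2/6 - (-18)·2³/(6·8) = -45 kN·m
Load 3 — applied couple M₀=-15 kN·m at a=8/3 m (b=L-a=16/3):
  M_3 = M₀x/L  [x≤a] = (-15)·2/8 = -15/4 kN·m
Superposition: M = Σ M_i = -185/4 kN·m ≈ -46.250000 kN·m

M(2) = -185/4 kN·m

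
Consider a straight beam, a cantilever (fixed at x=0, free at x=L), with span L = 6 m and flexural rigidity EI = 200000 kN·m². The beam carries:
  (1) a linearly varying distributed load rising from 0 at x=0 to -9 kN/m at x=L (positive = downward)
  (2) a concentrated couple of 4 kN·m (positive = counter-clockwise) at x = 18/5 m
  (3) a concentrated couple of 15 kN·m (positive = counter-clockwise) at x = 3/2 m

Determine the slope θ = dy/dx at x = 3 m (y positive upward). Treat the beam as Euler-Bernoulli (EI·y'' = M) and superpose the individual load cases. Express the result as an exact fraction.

Load 1 — triangular load w₀=-9 kN/m (0→w₀ over full span):
  θ_1 = (w₀Lx²/4-w₀L²x/3-w₀x⁴/(24L))/EI = ((-9)·6·3²/4-(-9)·6²·3/3-(-9)·3⁴/(24·6))/200000 = 3321/3200000 rad
Load 2 — applied couple M₀=4 kN·m at a=18/5 m (b=L-a=12/5):
  θ_2 = M₀x/EI  [x≤a] = 4·3/200000 = 3/50000 rad
Load 3 — applied couple M₀=15 kN·m at a=3/2 m (b=L-a=9/2):
  θ_3 = M₀a/EI  [x>a] = 15·(3/2)/200000 = 9/80000 rad
Superposition: θ = Σ θ_i = 3873/3200000 rad ≈ 0.001210 rad

θ(3) = 3873/3200000 rad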